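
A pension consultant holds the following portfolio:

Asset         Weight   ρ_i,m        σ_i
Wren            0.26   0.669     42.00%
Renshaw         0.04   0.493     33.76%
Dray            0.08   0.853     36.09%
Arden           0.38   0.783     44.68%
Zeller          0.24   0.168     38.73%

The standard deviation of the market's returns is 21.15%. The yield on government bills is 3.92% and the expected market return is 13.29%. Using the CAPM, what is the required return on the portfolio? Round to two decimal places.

15.12%

β_Wren = 0.669 × 42.00% / 21.15% = 1.3285
β_Renshaw = 0.493 × 33.76% / 21.15% = 0.7869
β_Dray = 0.853 × 36.09% / 21.15% = 1.4555
β_Arden = 0.783 × 44.68% / 21.15% = 1.6541
β_Zeller = 0.168 × 38.73% / 21.15% = 0.3076
β_P = Σ w_i β_i = 0.26×1.3285 + 0.04×0.7869 + 0.08×1.4555 + 0.38×1.6541 + 0.24×0.3076 = 1.1957
MRP = 13.29% − 3.92% = 9.37%
E(R_P) = R_f + β_P × MRP = 3.92% + 1.1957 × 9.37% = 15.12%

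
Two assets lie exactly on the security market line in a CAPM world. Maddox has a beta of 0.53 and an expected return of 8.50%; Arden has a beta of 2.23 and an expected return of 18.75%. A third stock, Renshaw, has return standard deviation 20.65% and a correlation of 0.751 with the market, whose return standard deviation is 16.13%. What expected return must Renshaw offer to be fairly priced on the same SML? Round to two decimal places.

MRP = (18.75% − 8.50%) / (2.23 − 0.53) = 6.0294%
R_f = 8.50% − 0.53 × 6.0294% = 5.3044%
β_Renshaw = ρ·σ_i/σ_m = 0.751 × 20.65 / 16.13 = 0.9614
E(R_Renshaw) = R_f + β × MRP = 5.3044% + 0.9614 × 6.0294% = 11.10%

11.10%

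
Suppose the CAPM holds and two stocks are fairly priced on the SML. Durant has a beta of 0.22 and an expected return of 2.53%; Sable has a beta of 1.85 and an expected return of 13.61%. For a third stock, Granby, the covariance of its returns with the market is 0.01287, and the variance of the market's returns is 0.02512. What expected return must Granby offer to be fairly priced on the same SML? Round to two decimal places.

MRP = (13.61% − 2.53%) / (1.85 − 0.22) = 6.7975%
R_f = 2.53% − 0.22 × 6.7975% = 1.0346%
β_Granby = Cov / Var(R_m) = 0.01287 / 0.02512 = 0.5123
E(R_Granby) = R_f + β × MRP = 1.0346% + 0.5123 × 6.7975% = 4.52%

4.52%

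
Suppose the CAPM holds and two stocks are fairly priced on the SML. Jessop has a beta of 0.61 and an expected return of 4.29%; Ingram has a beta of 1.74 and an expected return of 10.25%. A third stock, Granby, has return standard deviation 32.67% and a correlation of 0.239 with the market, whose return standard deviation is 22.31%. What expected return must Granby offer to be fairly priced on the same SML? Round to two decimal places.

MRP = (10.25% − 4.29%) / (1.74 − 0.61) = 5.2743%
R_f = 4.29% − 0.61 × 5.2743% = 1.0727%
β_Granby = ρ·σ_i/σ_m = 0.239 × 32.67 / 22.31 = 0.3500
E(R_Granby) = R_f + β × MRP = 1.0727% + 0.3500 × 5.2743% = 2.92%

2.92%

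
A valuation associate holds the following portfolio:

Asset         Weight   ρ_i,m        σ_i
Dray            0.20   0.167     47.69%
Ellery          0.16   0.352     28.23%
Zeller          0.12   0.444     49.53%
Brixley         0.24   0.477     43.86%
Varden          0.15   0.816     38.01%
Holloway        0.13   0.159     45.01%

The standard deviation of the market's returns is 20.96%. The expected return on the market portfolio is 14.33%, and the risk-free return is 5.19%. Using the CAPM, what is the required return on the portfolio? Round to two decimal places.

β_Dray = 0.167 × 47.69% / 20.96% = 0.3800
β_Ellery = 0.352 × 28.23% / 20.96% = 0.4741
β_Zeller = 0.444 × 49.53% / 20.96% = 1.0492
β_Brixley = 0.477 × 43.86% / 20.96% = 0.9981
β_Varden = 0.816 × 38.01% / 20.96% = 1.4798
β_Holloway = 0.159 × 45.01% / 20.96% = 0.3414
β_P = Σ w_i β_i = 0.20×0.3800 + 0.16×0.4741 + 0.12×1.0492 + 0.24×0.9981 + 0.15×1.4798 + 0.13×0.3414 = 0.7837
MRP = 14.33% − 5.19% = 9.14%
E(R_P) = R_f + β_P × MRP = 5.19% + 0.7837 × 9.14% = 12.35%

12.35%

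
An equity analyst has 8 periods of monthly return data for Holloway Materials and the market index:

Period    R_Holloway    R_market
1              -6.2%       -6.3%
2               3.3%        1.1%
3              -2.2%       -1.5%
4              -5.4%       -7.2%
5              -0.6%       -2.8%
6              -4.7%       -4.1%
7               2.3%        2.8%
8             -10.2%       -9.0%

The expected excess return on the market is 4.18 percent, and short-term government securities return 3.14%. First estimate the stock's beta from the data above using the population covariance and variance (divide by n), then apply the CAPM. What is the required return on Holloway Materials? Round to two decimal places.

7.56%

Mean R_i = (-6.2 + 3.3 − 2.2 − 5.4 − 0.6 − 4.7 + 2.3 − 10.2) / 8 = -2.9625%
Mean R_m = (-6.3 + 1.1 − 1.5 − 7.2 − 2.8 − 4.1 + 2.8 − 9.0) / 8 = -3.3750%
Σ(R_i − R̄_i)(R_m − R̄_m) = 124.0725  ⇒  Cov = 124.0725 / 8 = 15.5091
Σ(R_m − R̄_m)² = 117.3550  ⇒  Var(R_m) = 117.3550 / 8 = 14.6694
β = Cov / Var(R_m) = 15.5091 / 14.6694 = 1.0572
E(R) = R_f + β × MRP = 3.14% + 1.0572 × 4.18% = 7.56%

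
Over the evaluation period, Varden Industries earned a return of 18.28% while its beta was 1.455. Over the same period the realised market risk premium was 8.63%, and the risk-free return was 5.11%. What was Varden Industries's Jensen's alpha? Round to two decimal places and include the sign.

+0.61%

CAPM benchmark = R_f + β(R_m − R_f) = 5.11% + 1.455 × 8.63% = 17.66665%
α = actual − benchmark = 18.28% − 17.66665% = +0.61%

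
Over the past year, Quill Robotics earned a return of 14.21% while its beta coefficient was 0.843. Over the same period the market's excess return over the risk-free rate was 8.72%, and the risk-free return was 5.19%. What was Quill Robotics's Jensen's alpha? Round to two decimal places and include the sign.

+1.67%

CAPM benchmark = R_f + β(R_m − R_f) = 5.19% + 0.843 × 8.72% = 12.54096%
α = actual − benchmark = 14.21% − 12.54096% = +1.67%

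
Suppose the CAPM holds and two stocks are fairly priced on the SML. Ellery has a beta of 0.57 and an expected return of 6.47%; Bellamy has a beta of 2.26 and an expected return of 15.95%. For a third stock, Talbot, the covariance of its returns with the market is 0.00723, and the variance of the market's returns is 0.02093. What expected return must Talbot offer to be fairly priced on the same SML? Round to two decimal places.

MRP = (15.95% − 6.47%) / (2.26 − 0.57) = 5.6095%
R_f = 6.47% − 0.57 × 5.6095% = 3.2726%
β_Talbot = Cov / Var(R_m) = 0.00723 / 0.02093 = 0.3454
E(R_Talbot) = R_f + β × MRP = 3.2726% + 0.3454 × 5.6095% = 5.21%

5.21%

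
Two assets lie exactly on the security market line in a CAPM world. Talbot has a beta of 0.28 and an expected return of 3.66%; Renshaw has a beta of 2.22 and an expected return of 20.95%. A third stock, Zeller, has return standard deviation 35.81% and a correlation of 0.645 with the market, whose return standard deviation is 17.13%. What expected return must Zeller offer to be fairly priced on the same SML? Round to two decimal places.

MRP = (20.95% − 3.66%) / (2.22 − 0.28) = 8.9124%
R_f = 3.66% − 0.28 × 8.9124% = 1.1645%
β_Zeller = ρ·σ_i/σ_m = 0.645 × 35.81 / 17.13 = 1.3484
E(R_Zeller) = R_f + β × MRP = 1.1645% + 1.3484 × 8.9124% = 13.18%

13.18%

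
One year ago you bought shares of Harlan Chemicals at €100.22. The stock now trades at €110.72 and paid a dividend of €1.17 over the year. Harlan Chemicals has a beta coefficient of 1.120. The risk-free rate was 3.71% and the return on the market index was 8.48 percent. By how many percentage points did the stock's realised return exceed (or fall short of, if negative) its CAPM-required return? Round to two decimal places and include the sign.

Realised HPR = (P1 + D1 − P0) / P0 = (110.72 + 1.17 − 100.22) / 100.22 = 11.67 / 100.22 = 11.6444%
MRP = 8.48% − 3.71% = 4.77%
CAPM required = R_f + β·MRP = 3.71% + 1.120 × 4.77% = 9.05240%
α = realised − required = 11.6444% − 9.05240% = +2.59%

+2.59%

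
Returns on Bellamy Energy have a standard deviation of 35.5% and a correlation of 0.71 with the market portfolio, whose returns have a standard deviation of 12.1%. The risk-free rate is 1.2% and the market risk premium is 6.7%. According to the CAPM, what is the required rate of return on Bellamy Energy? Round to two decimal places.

β = ρ × σ_i / σ_m = 0.71 × 35.5% / 12.1% = 2.0831
E(R) = 1.2% + 2.0831 × 6.7% = 15.16%

15.16%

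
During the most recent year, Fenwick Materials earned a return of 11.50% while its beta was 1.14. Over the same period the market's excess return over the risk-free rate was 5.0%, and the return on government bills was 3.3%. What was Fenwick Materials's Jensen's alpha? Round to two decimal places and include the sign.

+2.50%

CAPM benchmark = R_f + β(R_m − R_f) = 3.3% + 1.14 × 5.0% = 9.0000%
α = actual − benchmark = 11.50% − 9.0000% = +2.50%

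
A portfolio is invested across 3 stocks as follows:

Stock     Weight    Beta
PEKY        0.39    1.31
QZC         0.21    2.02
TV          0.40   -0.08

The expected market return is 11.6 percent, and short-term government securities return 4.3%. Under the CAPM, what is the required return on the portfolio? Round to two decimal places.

10.89%

β_P = Σ w_i β_i = 0.39×1.31 + 0.21×2.02 + 0.40×-0.08 = 0.9031
MRP = 11.6% − 4.3% = 7.30%
E(R_P) = R_f + β_P × MRP = 4.3% + 0.9031 × 7.3% = 10.89%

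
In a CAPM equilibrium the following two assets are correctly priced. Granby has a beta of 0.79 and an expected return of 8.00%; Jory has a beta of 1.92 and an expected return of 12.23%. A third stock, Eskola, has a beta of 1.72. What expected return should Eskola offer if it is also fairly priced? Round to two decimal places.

MRP (SML slope) = (12.23% − 8.00%) / (1.92 − 0.79) = 4.23% / 1.13 = 3.7434%
R_f (intercept) = 8.00% − 0.79 × 3.7434% = 5.0427%
E(R_Eskola) = R_f + β × MRP = 5.0427% + 1.72 × 3.7434% = 11.48%

11.48%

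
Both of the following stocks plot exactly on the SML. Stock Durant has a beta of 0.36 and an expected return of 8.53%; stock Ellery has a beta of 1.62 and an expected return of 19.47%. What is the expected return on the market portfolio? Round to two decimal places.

Both satisfy E(R) = R_f + β·MRP, so the slope of the SML is
MRP = (19.47% − 8.53%) / (1.62 − 0.36) = 10.94% / 1.26 = 8.6825%
R_f = E(R_Durant) − β_Durant·MRP = 8.53% − 0.36 × 8.6825% = 5.4043%
E(R_m) = R_f + MRP = 5.4043% + 8.6825% = 14.09%

14.09%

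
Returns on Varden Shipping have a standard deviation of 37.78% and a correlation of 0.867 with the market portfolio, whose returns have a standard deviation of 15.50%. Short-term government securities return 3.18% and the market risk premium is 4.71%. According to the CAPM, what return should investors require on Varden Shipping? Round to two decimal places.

13.13%

β = ρ × σ_i / σ_m = 0.867 × 37.78% / 15.50% = 2.1132
E(R) = 3.18% + 2.1132 × 4.71% = 13.13%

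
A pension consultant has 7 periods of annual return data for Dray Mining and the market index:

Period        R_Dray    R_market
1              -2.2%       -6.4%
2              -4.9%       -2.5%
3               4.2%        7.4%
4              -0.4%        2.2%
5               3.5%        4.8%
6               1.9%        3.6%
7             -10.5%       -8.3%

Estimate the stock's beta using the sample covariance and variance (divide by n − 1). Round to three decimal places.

0.795

Mean R_i = (-2.2 − 4.9 + 4.2 − 0.4 + 3.5 + 1.9 − 10.5) / 7 = -1.2000%
Mean R_m = (-6.4 − 2.5 + 7.4 + 2.2 + 4.8 + 3.6 − 8.3) / 7 = 0.1143%
Σ(R_i − R̄_i)(R_m − R̄_m) = 168.2800  ⇒  Cov = 168.2800 / 6 = 28.0467
Σ(R_m − R̄_m)² = 211.6086  ⇒  Var(R_m) = 211.6086 / 6 = 35.2681
β = Cov / Var(R_m) = 28.0467 / 35.2681 = 0.7952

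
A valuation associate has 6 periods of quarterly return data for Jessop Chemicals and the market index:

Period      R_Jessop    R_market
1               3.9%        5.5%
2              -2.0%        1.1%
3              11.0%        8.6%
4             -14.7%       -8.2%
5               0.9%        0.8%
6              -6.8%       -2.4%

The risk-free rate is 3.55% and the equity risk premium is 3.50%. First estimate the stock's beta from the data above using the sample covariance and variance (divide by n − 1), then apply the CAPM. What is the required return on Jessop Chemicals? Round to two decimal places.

8.74%

Mean R_i = (3.9 − 2.0 + 11.0 − 14.7 + 0.9 − 6.8) / 6 = -1.2833%
Mean R_m = (5.5 + 1.1 + 8.6 − 8.2 + 0.8 − 2.4) / 6 = 0.9000%
Σ(R_i − R̄_i)(R_m − R̄_m) = 258.3600  ⇒  Cov = 258.3600 / 5 = 51.6720
Σ(R_m − R̄_m)² = 174.2000  ⇒  Var(R_m) = 174.2000 / 5 = 34.8400
β = Cov / Var(R_m) = 51.6720 / 34.8400 = 1.4831
E(R) = R_f + β × MRP = 3.55% + 1.4831 × 3.50% = 8.74%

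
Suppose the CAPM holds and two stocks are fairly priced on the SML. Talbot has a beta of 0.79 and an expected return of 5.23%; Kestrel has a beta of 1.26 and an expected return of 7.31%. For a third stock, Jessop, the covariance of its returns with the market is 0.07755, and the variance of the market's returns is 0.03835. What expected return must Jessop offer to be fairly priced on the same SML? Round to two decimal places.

10.68%

MRP = (7.31% − 5.23%) / (1.26 − 0.79) = 4.4255%
R_f = 5.23% − 0.79 × 4.4255% = 1.7339%
β_Jessop = Cov / Var(R_m) = 0.07755 / 0.03835 = 2.0222
E(R_Jessop) = R_f + β × MRP = 1.7339% + 2.0222 × 4.4255% = 10.68%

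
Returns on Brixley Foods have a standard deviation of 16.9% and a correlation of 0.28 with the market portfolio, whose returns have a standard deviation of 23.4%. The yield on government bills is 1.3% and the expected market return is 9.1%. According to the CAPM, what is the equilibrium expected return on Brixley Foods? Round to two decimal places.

β = ρ × σ_i / σ_m = 0.28 × 16.9% / 23.4% = 0.2022
MRP = 9.1% − 1.3% = 7.80%
E(R) = 1.3% + 0.2022 × 7.8% = 2.88%

2.88%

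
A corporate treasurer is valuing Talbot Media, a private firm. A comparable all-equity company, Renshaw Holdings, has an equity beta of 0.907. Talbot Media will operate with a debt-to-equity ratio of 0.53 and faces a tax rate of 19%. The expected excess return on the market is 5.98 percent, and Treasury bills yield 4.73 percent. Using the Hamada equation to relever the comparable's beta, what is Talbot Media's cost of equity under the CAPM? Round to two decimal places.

β_L = β_U × [1 + (1 − t)(D/E)] = 0.907 × [1 + (1 − 0.19) × 0.53]
    = 0.907 × [1 + 0.81 × 0.53] = 0.907 × 1.4293 = 1.2964
E(R) = R_f + β_L × MRP = 4.73% + 1.2964 × 5.98% = 12.48%

12.48%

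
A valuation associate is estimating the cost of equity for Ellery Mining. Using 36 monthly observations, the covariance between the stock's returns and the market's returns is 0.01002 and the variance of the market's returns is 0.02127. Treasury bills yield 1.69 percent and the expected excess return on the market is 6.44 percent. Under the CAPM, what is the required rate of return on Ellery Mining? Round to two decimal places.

4.72%

β = Cov(R_i, R_m) / Var(R_m) = 0.01002 / 0.02127 = 0.4711
E(R) = R_f + β × MRP = 1.69% + 0.4711 × 6.44% = 4.72%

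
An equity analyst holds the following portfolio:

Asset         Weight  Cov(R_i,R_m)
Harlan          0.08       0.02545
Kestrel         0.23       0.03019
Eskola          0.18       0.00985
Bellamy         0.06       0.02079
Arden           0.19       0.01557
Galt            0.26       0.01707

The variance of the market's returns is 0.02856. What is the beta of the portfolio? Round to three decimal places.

0.679

β_Harlan = 0.02545 / 0.02856 = 0.8911
β_Kestrel = 0.03019 / 0.02856 = 1.0571
β_Eskola = 0.00985 / 0.02856 = 0.3449
β_Bellamy = 0.02079 / 0.02856 = 0.7279
β_Arden = 0.01557 / 0.02856 = 0.5452
β_Galt = 0.01707 / 0.02856 = 0.5977
β_P = Σ w_i β_i = 0.08×0.8911 + 0.23×1.0571 + 0.18×0.3449 + 0.06×0.7279 + 0.19×0.5452 + 0.26×0.5977 = 0.6792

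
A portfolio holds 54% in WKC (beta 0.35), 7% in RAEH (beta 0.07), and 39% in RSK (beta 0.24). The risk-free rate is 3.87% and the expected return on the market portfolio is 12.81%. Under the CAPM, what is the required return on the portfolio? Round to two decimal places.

β_P = Σ w_i β_i = 0.54×0.35 + 0.07×0.07 + 0.39×0.24 = 0.2875
MRP = 12.81% − 3.87% = 8.94%
E(R_P) = R_f + β_P × MRP = 3.87% + 0.2875 × 8.94% = 6.44%

6.44%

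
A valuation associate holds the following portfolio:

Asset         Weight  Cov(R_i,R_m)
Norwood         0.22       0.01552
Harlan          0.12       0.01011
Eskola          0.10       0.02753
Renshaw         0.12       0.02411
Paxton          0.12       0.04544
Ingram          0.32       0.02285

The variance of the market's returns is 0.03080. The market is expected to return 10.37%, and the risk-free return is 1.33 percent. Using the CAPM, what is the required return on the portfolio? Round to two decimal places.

8.09%

β_Norwood = 0.01552 / 0.03080 = 0.5039
β_Harlan = 0.01011 / 0.03080 = 0.3282
β_Eskola = 0.02753 / 0.03080 = 0.8938
β_Renshaw = 0.02411 / 0.03080 = 0.7828
β_Paxton = 0.04544 / 0.03080 = 1.4753
β_Ingram = 0.02285 / 0.03080 = 0.7419
β_P = Σ w_i β_i = 0.22×0.5039 + 0.12×0.3282 + 0.10×0.8938 + 0.12×0.7828 + 0.12×1.4753 + 0.32×0.7419 = 0.7480
MRP = 10.37% − 1.33% = 9.04%
E(R_P) = R_f + β_P × MRP = 1.33% + 0.7480 × 9.04% = 8.09%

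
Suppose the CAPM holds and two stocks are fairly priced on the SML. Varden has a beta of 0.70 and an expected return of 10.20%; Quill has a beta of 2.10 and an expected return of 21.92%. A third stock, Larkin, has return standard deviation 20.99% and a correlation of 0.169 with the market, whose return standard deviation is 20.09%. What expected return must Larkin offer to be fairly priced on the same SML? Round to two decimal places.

MRP = (21.92% − 10.20%) / (2.10 − 0.70) = 8.3714%
R_f = 10.20% − 0.70 × 8.3714% = 4.3400%
β_Larkin = ρ·σ_i/σ_m = 0.169 × 20.99 / 20.09 = 0.1766
E(R_Larkin) = R_f + β × MRP = 4.3400% + 0.1766 × 8.3714% = 5.82%

5.82%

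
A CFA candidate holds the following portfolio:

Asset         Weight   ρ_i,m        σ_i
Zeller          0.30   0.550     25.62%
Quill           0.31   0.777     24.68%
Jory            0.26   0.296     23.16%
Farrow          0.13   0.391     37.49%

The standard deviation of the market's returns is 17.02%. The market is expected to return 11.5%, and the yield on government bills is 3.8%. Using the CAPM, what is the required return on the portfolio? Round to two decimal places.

10.07%

β_Zeller = 0.550 × 25.62% / 17.02% = 0.8279
β_Quill = 0.777 × 24.68% / 17.02% = 1.1267
β_Jory = 0.296 × 23.16% / 17.02% = 0.4028
β_Farrow = 0.391 × 37.49% / 17.02% = 0.8613
β_P = Σ w_i β_i = 0.30×0.8279 + 0.31×1.1267 + 0.26×0.4028 + 0.13×0.8613 = 0.8143
MRP = 11.5% − 3.8% = 7.70%
E(R_P) = R_f + β_P × MRP = 3.8% + 0.8143 × 7.7% = 10.07%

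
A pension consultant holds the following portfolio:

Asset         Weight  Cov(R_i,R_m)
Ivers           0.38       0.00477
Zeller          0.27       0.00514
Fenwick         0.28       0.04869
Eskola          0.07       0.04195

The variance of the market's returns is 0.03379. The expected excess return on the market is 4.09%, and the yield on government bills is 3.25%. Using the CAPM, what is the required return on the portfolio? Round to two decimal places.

5.64%

β_Ivers = 0.00477 / 0.03379 = 0.1412
β_Zeller = 0.00514 / 0.03379 = 0.1521
β_Fenwick = 0.04869 / 0.03379 = 1.4410
β_Eskola = 0.04195 / 0.03379 = 1.2415
β_P = Σ w_i β_i = 0.38×0.1412 + 0.27×0.1521 + 0.28×1.4410 + 0.07×1.2415 = 0.5851
E(R_P) = R_f + β_P × MRP = 3.25% + 0.5851 × 4.09% = 5.64%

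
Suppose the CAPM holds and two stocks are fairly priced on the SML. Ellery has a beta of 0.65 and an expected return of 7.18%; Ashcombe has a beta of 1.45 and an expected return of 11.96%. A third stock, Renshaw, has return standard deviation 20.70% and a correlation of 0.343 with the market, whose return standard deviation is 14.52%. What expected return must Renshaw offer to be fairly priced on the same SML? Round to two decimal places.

MRP = (11.96% − 7.18%) / (1.45 − 0.65) = 5.9750%
R_f = 7.18% − 0.65 × 5.9750% = 3.2963%
β_Renshaw = ρ·σ_i/σ_m = 0.343 × 20.70 / 14.52 = 0.4890
E(R_Renshaw) = R_f + β × MRP = 3.2963% + 0.4890 × 5.9750% = 6.22%

6.22%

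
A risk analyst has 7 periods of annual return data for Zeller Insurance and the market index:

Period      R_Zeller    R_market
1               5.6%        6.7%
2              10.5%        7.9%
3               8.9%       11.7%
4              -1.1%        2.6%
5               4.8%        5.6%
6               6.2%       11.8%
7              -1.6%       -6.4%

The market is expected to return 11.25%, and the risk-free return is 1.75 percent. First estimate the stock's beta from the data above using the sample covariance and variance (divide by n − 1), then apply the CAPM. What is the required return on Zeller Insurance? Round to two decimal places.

Mean R_i = (5.6 + 10.5 + 8.9 − 1.1 + 4.8 + 6.2 − 1.6) / 7 = 4.7571%
Mean R_m = (6.7 + 7.9 + 11.7 + 2.6 + 5.6 + 11.8 − 6.4) / 7 = 5.7000%
Σ(R_i − R̄_i)(R_m − R̄_m) = 142.2100  ⇒  Cov = 142.2100 / 6 = 23.7017
Σ(R_m − R̄_m)² = 235.0800  ⇒  Var(R_m) = 235.0800 / 6 = 39.1800
β = Cov / Var(R_m) = 23.7017 / 39.1800 = 0.6049
MRP = 11.25% − 1.75% = 9.50%
E(R) = R_f + β × MRP = 1.75% + 0.6049 × 9.50% = 7.50%

7.50%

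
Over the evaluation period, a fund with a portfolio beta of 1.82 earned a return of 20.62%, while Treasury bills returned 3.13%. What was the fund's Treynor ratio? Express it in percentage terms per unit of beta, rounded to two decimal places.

9.61%

Treynor = (R_P − R_f) / β_P = (20.62% − 3.13%) / 1.8200 = 17.49% / 1.8200 = 9.61%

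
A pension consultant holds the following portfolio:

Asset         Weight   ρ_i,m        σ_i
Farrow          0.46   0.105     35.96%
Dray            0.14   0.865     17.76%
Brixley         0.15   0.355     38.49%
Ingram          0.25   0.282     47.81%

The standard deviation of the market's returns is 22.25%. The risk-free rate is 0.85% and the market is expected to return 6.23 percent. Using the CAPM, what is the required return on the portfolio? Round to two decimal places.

3.10%

β_Farrow = 0.105 × 35.96% / 22.25% = 0.1697
β_Dray = 0.865 × 17.76% / 22.25% = 0.6904
β_Brixley = 0.355 × 38.49% / 22.25% = 0.6141
β_Ingram = 0.282 × 47.81% / 22.25% = 0.6060
β_P = Σ w_i β_i = 0.46×0.1697 + 0.14×0.6904 + 0.15×0.6141 + 0.25×0.6060 = 0.4183
MRP = 6.23% − 0.85% = 5.38%
E(R_P) = R_f + β_P × MRP = 0.85% + 0.4183 × 5.38% = 3.10%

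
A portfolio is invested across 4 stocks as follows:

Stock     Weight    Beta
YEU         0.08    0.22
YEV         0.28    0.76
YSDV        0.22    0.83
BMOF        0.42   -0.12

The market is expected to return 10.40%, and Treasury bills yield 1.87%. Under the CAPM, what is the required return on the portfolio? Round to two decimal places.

β_P = Σ w_i β_i = 0.08×0.22 + 0.28×0.76 + 0.22×0.83 + 0.42×-0.12 = 0.3626
MRP = 10.40% − 1.87% = 8.53%
E(R_P) = R_f + β_P × MRP = 1.87% + 0.3626 × 8.53% = 4.96%

4.96%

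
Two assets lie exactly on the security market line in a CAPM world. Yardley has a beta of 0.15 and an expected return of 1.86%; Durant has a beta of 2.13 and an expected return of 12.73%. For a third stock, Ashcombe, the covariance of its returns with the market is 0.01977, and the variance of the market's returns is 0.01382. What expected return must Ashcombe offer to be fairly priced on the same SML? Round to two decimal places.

MRP = (12.73% − 1.86%) / (2.13 − 0.15) = 5.4899%
R_f = 1.86% − 0.15 × 5.4899% = 1.0365%
β_Ashcombe = Cov / Var(R_m) = 0.01977 / 0.01382 = 1.4305
E(R_Ashcombe) = R_f + β × MRP = 1.0365% + 1.4305 × 5.4899% = 8.89%

8.89%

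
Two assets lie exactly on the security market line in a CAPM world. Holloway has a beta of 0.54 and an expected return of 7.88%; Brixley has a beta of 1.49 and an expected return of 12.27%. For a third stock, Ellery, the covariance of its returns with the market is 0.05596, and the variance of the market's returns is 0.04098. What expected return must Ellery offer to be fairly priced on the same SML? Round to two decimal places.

11.69%

MRP = (12.27% − 7.88%) / (1.49 − 0.54) = 4.6211%
R_f = 7.88% − 0.54 × 4.6211% = 5.3846%
β_Ellery = Cov / Var(R_m) = 0.05596 / 0.04098 = 1.3655
E(R_Ellery) = R_f + β × MRP = 5.3846% + 1.3655 × 4.6211% = 11.69%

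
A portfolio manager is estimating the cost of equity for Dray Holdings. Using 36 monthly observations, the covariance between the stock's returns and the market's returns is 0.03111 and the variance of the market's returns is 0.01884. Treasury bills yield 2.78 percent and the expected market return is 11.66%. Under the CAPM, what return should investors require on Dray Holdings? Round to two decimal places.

β = Cov(R_i, R_m) / Var(R_m) = 0.03111 / 0.01884 = 1.6513
MRP = 11.66% − 2.78% = 8.88%
E(R) = R_f + β × MRP = 2.78% + 1.6513 × 8.88% = 17.44%

17.44%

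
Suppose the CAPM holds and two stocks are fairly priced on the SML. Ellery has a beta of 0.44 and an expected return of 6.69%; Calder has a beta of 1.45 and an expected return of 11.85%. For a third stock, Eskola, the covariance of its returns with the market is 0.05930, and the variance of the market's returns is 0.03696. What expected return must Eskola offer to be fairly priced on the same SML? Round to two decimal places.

12.64%

MRP = (11.85% − 6.69%) / (1.45 − 0.44) = 5.1089%
R_f = 6.69% − 0.44 × 5.1089% = 4.4421%
β_Eskola = Cov / Var(R_m) = 0.05930 / 0.03696 = 1.6044
E(R_Eskola) = R_f + β × MRP = 4.4421% + 1.6044 × 5.1089% = 12.64%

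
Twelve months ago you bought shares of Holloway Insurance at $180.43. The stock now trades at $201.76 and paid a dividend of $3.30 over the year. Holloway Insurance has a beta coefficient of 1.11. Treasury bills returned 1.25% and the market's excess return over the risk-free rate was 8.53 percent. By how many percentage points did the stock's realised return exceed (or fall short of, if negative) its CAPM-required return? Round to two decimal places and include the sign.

Realised HPR = (P1 + D1 − P0) / P0 = (201.76 + 3.30 − 180.43) / 180.43 = 24.63 / 180.43 = 13.6507%
CAPM required = R_f + β·MRP = 1.25% + 1.11 × 8.53% = 10.7183%
α = realised − required = 13.6507% − 10.7183% = +2.93%

+2.93%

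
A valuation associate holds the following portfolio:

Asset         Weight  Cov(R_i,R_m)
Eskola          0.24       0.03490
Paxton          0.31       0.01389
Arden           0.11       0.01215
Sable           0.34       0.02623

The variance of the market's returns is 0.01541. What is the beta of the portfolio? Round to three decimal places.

β_Eskola = 0.03490 / 0.01541 = 2.2648
β_Paxton = 0.01389 / 0.01541 = 0.9014
β_Arden = 0.01215 / 0.01541 = 0.7884
β_Sable = 0.02623 / 0.01541 = 1.7021
β_P = Σ w_i β_i = 0.24×2.2648 + 0.31×0.9014 + 0.11×0.7884 + 0.34×1.7021 = 1.4884

1.488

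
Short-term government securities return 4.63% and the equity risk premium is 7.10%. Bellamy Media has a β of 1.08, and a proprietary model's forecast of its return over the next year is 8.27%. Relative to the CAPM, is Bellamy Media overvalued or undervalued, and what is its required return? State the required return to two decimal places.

Required return = R_f + β·MRP = 4.63% + 1.08 × 7.10% = 12.30%
Forecast 8.27% < required 12.30% → the stock plots below the SML → overvalued.

Overvalued; required return 12.30%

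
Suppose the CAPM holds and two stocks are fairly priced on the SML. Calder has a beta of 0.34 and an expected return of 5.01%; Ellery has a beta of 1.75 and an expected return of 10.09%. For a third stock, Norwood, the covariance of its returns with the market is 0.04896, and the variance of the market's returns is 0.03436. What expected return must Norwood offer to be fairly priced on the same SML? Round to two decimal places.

MRP = (10.09% − 5.01%) / (1.75 − 0.34) = 3.6028%
R_f = 5.01% − 0.34 × 3.6028% = 3.7850%
β_Norwood = Cov / Var(R_m) = 0.04896 / 0.03436 = 1.4249
E(R_Norwood) = R_f + β × MRP = 3.7850% + 1.4249 × 3.6028% = 8.92%

8.92%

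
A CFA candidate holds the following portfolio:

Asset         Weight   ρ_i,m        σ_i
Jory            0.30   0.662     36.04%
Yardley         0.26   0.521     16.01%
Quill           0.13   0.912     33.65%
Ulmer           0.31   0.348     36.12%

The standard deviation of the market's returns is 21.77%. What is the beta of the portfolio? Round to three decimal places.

0.791

β_Jory = 0.662 × 36.04% / 21.77% = 1.0959
β_Yardley = 0.521 × 16.01% / 21.77% = 0.3832
β_Quill = 0.912 × 33.65% / 21.77% = 1.4097
β_Ulmer = 0.348 × 36.12% / 21.77% = 0.5774
β_P = Σ w_i β_i = 0.30×1.0959 + 0.26×0.3832 + 0.13×1.4097 + 0.31×0.5774 = 0.7907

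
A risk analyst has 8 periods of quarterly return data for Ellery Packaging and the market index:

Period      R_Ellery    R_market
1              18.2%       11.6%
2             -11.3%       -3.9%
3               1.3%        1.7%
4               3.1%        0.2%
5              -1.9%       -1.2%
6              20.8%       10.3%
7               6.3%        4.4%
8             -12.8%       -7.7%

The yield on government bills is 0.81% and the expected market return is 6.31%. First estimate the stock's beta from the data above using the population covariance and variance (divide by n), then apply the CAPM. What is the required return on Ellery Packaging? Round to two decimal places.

Mean R_i = (18.2 − 11.3 + 1.3 + 3.1 − 1.9 + 20.8 + 6.3 − 12.8) / 8 = 2.9625%
Mean R_m = (11.6 − 3.9 + 1.7 + 0.2 − 1.2 + 10.3 + 4.4 − 7.7) / 8 = 1.9250%
Σ(R_i − R̄_i)(R_m − R̄_m) = 555.1975  ⇒  Cov = 555.1975 / 8 = 69.3997
Σ(R_m − R̄_m)² = 309.2350  ⇒  Var(R_m) = 309.2350 / 8 = 38.6544
β = Cov / Var(R_m) = 69.3997 / 38.6544 = 1.7954
MRP = 6.31% − 0.81% = 5.50%
E(R) = R_f + β × MRP = 0.81% + 1.7954 × 5.50% = 10.68%

10.68%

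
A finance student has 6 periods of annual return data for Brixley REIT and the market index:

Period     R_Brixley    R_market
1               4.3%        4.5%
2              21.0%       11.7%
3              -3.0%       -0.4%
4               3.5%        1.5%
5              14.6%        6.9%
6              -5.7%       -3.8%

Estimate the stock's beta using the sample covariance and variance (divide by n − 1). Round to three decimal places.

Mean R_i = (4.3 + 21.0 − 3.0 + 3.5 + 14.6 − 5.7) / 6 = 5.7833%
Mean R_m = (4.5 + 11.7 − 0.4 + 1.5 + 6.9 − 3.8) / 6 = 3.4000%
Σ(R_i − R̄_i)(R_m − R̄_m) = 275.9200  ⇒  Cov = 275.9200 / 5 = 55.1840
Σ(R_m − R̄_m)² = 152.2400  ⇒  Var(R_m) = 152.2400 / 5 = 30.4480
β = Cov / Var(R_m) = 55.1840 / 30.4480 = 1.8124

1.812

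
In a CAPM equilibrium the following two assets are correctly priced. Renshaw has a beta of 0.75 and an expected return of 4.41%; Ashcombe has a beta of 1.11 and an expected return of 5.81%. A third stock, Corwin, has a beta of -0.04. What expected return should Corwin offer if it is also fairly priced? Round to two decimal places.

MRP (SML slope) = (5.81% − 4.41%) / (1.11 − 0.75) = 1.40% / 0.36 = 3.8889%
R_f (intercept) = 4.41% − 0.75 × 3.8889% = 1.4933%
E(R_Corwin) = R_f + β × MRP = 1.4933% + -0.04 × 3.8889% = 1.34%

1.34%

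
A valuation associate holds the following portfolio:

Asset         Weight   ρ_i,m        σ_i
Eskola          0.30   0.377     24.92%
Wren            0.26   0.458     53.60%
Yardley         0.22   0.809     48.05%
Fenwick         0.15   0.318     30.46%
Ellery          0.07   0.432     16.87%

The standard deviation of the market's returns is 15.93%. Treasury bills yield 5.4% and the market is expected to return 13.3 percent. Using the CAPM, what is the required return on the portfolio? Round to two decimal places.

β_Eskola = 0.377 × 24.92% / 15.93% = 0.5898
β_Wren = 0.458 × 53.60% / 15.93% = 1.5410
β_Yardley = 0.809 × 48.05% / 15.93% = 2.4402
β_Fenwick = 0.318 × 30.46% / 15.93% = 0.6081
β_Ellery = 0.432 × 16.87% / 15.93% = 0.4575
β_P = Σ w_i β_i = 0.30×0.5898 + 0.26×1.5410 + 0.22×2.4402 + 0.15×0.6081 + 0.07×0.4575 = 1.2377
MRP = 13.3% − 5.4% = 7.90%
E(R_P) = R_f + β_P × MRP = 5.4% + 1.2377 × 7.9% = 15.18%

15.18%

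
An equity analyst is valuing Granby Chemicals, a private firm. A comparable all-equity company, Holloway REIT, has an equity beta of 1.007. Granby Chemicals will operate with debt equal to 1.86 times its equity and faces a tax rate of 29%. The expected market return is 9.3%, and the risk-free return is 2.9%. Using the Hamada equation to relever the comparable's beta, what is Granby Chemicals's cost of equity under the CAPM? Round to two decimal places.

β_L = β_U × [1 + (1 − t)(D/E)] = 1.007 × [1 + (1 − 0.29) × 1.86]
    = 1.007 × [1 + 0.71 × 1.86] = 1.007 × 2.3206 = 2.3368
MRP = 9.3% − 2.9% = 6.40%
E(R) = R_f + β_L × MRP = 2.9% + 2.3368 × 6.4% = 17.86%

17.86%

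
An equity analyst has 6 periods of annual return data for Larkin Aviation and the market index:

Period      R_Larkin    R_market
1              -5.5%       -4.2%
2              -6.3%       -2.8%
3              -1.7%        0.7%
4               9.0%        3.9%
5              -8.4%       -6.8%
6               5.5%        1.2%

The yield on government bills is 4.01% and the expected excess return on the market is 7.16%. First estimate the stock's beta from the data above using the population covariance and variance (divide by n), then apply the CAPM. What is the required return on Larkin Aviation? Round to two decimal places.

15.78%

Mean R_i = (-5.5 − 6.3 − 1.7 + 9.0 − 8.4 + 5.5) / 6 = -1.2333%
Mean R_m = (-4.2 − 2.8 + 0.7 + 3.9 − 6.8 + 1.2) / 6 = -1.3333%
Σ(R_i − R̄_i)(R_m − R̄_m) = 128.5033  ⇒  Cov = 128.5033 / 6 = 21.4172
Σ(R_m − R̄_m)² = 78.1933  ⇒  Var(R_m) = 78.1933 / 6 = 13.0322
β = Cov / Var(R_m) = 21.4172 / 13.0322 = 1.6434
E(R) = R_f + β × MRP = 4.01% + 1.6434 × 7.16% = 15.78%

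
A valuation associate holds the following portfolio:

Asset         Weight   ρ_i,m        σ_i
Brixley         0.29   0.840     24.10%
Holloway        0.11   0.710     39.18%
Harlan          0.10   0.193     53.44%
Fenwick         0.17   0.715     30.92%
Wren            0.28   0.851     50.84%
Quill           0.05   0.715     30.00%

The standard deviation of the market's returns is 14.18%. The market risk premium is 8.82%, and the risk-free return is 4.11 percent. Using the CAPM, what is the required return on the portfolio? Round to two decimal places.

20.85%

β_Brixley = 0.840 × 24.10% / 14.18% = 1.4276
β_Holloway = 0.710 × 39.18% / 14.18% = 1.9618
β_Harlan = 0.193 × 53.44% / 14.18% = 0.7274
β_Fenwick = 0.715 × 30.92% / 14.18% = 1.5591
β_Wren = 0.851 × 50.84% / 14.18% = 3.0511
β_Quill = 0.715 × 30.00% / 14.18% = 1.5127
β_P = Σ w_i β_i = 0.29×1.4276 + 0.11×1.9618 + 0.10×0.7274 + 0.17×1.5591 + 0.28×3.0511 + 0.05×1.5127 = 1.8975
E(R_P) = R_f + β_P × MRP = 4.11% + 1.8975 × 8.82% = 20.85%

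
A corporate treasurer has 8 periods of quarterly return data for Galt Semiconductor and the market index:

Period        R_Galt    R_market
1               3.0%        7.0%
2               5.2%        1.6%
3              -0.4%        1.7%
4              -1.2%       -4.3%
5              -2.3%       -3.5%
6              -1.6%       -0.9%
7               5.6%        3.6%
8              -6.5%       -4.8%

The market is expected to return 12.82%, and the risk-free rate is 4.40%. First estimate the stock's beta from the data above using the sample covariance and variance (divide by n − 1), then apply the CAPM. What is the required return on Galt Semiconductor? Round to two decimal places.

10.93%

Mean R_i = (3.0 + 5.2 − 0.4 − 1.2 − 2.3 − 1.6 + 5.6 − 6.5) / 8 = 0.2250%
Mean R_m = (7.0 + 1.6 + 1.7 − 4.3 − 3.5 − 0.9 + 3.6 − 4.8) / 8 = 0.0500%
Σ(R_i − R̄_i)(R_m − R̄_m) = 94.5600  ⇒  Cov = 94.5600 / 7 = 13.5086
Σ(R_m − R̄_m)² = 121.9800  ⇒  Var(R_m) = 121.9800 / 7 = 17.4257
β = Cov / Var(R_m) = 13.5086 / 17.4257 = 0.7752
MRP = 12.82% − 4.40% = 8.42%
E(R) = R_f + β × MRP = 4.40% + 0.7752 × 8.42% = 10.93%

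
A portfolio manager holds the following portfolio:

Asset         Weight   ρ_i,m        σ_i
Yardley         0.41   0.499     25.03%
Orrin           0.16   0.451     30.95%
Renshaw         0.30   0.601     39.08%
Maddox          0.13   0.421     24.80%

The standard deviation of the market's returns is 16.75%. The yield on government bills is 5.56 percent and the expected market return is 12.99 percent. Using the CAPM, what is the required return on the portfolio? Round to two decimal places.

12.55%

β_Yardley = 0.499 × 25.03% / 16.75% = 0.7457
β_Orrin = 0.451 × 30.95% / 16.75% = 0.8333
β_Renshaw = 0.601 × 39.08% / 16.75% = 1.4022
β_Maddox = 0.421 × 24.80% / 16.75% = 0.6233
β_P = Σ w_i β_i = 0.41×0.7457 + 0.16×0.8333 + 0.30×1.4022 + 0.13×0.6233 = 0.9408
MRP = 12.99% − 5.56% = 7.43%
E(R_P) = R_f + β_P × MRP = 5.56% + 0.9408 × 7.43% = 12.55%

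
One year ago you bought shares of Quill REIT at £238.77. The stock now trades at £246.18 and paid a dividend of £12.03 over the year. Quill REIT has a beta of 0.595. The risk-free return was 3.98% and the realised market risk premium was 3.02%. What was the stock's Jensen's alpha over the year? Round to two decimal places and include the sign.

+2.36%

Realised HPR = (P1 + D1 − P0) / P0 = (246.18 + 12.03 − 238.77) / 238.77 = 19.44 / 238.77 = 8.1417%
CAPM required = R_f + β·MRP = 3.98% + 0.595 × 3.02% = 5.77690%
α = realised − required = 8.1417% − 5.77690% = +2.36%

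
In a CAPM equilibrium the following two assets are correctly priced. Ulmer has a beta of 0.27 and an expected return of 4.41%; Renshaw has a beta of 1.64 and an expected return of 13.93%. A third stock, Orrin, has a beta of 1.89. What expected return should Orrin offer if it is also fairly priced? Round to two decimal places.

MRP (SML slope) = (13.93% − 4.41%) / (1.64 − 0.27) = 9.52% / 1.37 = 6.9489%
R_f (intercept) = 4.41% − 0.27 × 6.9489% = 2.5338%
E(R_Orrin) = R_f + β × MRP = 2.5338% + 1.89 × 6.9489% = 15.67%

15.67%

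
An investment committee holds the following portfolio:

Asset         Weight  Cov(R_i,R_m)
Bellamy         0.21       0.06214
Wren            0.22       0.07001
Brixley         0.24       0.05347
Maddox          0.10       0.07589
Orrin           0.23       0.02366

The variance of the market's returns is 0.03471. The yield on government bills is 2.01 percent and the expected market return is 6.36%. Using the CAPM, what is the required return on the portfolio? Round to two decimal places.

β_Bellamy = 0.06214 / 0.03471 = 1.7903
β_Wren = 0.07001 / 0.03471 = 2.0170
β_Brixley = 0.05347 / 0.03471 = 1.5405
β_Maddox = 0.07589 / 0.03471 = 2.1864
β_Orrin = 0.02366 / 0.03471 = 0.6816
β_P = Σ w_i β_i = 0.21×1.7903 + 0.22×2.0170 + 0.24×1.5405 + 0.10×2.1864 + 0.23×0.6816 = 1.5648
MRP = 6.36% − 2.01% = 4.35%
E(R_P) = R_f + β_P × MRP = 2.01% + 1.5648 × 4.35% = 8.82%

8.82%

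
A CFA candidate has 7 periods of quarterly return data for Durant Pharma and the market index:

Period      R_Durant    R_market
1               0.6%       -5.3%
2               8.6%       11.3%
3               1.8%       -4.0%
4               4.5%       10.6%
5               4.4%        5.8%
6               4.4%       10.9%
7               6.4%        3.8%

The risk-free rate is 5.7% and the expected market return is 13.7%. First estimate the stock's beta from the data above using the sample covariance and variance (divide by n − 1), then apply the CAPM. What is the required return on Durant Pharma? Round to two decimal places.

8.07%

Mean R_i = (0.6 + 8.6 + 1.8 + 4.5 + 4.4 + 4.4 + 6.4) / 7 = 4.3857%
Mean R_m = (-5.3 + 11.3 − 4.0 + 10.6 + 5.8 + 10.9 + 3.8) / 7 = 4.7286%
Σ(R_i − R̄_i)(R_m − R̄_m) = 87.1329  ⇒  Cov = 87.1329 / 6 = 14.5222
Σ(R_m − R̄_m)² = 294.5143  ⇒  Var(R_m) = 294.5143 / 6 = 49.0857
β = Cov / Var(R_m) = 14.5222 / 49.0857 = 0.2959
MRP = 13.7% − 5.7% = 8.00%
E(R) = R_f + β × MRP = 5.7% + 0.2959 × 8.0% = 8.07%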